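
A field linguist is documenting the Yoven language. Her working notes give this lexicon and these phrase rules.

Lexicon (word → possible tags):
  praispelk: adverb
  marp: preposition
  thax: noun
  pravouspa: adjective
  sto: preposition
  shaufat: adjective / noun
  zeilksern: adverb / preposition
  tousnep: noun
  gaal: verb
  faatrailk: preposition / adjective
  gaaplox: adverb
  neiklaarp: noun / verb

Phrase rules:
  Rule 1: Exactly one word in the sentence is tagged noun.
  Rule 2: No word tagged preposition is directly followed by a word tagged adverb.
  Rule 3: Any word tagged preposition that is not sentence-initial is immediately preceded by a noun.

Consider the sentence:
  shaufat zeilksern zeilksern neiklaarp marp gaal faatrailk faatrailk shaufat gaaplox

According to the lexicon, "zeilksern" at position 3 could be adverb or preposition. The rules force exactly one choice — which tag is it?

adverb

Candidates per position — 1:shaufat {adjective,noun}; 2:zeilksern {adverb,preposition}; 3:zeilksern {adverb,preposition}; 4:neiklaarp {noun,verb}; 5:marp {preposition}; 6:gaal {verb}; 7:faatrailk {preposition,adjective}; 8:faatrailk {preposition,adjective}; 9:shaufat {adjective,noun}; 10:gaaplox {adverb}.
Position 3: preposition is ruled out by rule 3; that leaves adverb.
Position 4: verb is ruled out by rule 3; that leaves noun.
Position 7: preposition is ruled out by rule 3; that leaves adjective.
Position 8: preposition is ruled out by rule 3; that leaves adjective.
Position 9: noun is ruled out by rule 1; that leaves adjective.
Position 1: noun is ruled out by rule 1; that leaves adjective.
Position 2: preposition is ruled out by rule 2; that leaves adverb.
The unique satisfying tagging is: adjective adverb adverb noun preposition verb adjective adjective adjective adverb.
Verifying each rule — rule 1 satisfied; rule 2 satisfied; rule 3 satisfied.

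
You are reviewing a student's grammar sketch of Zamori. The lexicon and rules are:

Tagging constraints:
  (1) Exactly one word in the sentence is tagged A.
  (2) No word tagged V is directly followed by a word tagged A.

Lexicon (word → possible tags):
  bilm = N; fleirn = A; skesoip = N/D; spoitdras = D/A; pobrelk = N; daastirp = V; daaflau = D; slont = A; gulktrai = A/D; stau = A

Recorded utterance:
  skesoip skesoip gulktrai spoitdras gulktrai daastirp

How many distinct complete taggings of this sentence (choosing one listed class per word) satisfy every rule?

12

Candidates per position — 1:skesoip {N,D}; 2:skesoip {N,D}; 3:gulktrai {A,D}; 4:spoitdras {D,A}; 5:gulktrai {A,D}; 6:daastirp {V}.
There are 32 candidate sequences in total.
Checking each against the rules leaves 12 sequences.
Count = 12.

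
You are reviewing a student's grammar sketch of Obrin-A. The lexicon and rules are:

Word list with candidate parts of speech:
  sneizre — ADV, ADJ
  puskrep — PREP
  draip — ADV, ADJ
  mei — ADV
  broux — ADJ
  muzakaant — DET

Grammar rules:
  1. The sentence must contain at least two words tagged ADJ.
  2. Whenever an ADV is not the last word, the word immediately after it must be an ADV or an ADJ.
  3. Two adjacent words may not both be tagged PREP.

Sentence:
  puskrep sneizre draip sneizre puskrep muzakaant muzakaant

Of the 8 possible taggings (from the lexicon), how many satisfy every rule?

3

Candidates per position — 1:puskrep {PREP}; 2:sneizre {ADV,ADJ}; 3:draip {ADV,ADJ}; 4:sneizre {ADV,ADJ}; 5:puskrep {PREP}; 6:muzakaant {DET}; 7:muzakaant {DET}.
There are 8 candidate sequences in total.
The sequences that satisfy every rule: PREP ADV ADJ ADJ PREP DET DET; PREP ADJ ADV ADJ PREP DET DET; PREP ADJ ADJ ADJ PREP DET DET.
Count = 3.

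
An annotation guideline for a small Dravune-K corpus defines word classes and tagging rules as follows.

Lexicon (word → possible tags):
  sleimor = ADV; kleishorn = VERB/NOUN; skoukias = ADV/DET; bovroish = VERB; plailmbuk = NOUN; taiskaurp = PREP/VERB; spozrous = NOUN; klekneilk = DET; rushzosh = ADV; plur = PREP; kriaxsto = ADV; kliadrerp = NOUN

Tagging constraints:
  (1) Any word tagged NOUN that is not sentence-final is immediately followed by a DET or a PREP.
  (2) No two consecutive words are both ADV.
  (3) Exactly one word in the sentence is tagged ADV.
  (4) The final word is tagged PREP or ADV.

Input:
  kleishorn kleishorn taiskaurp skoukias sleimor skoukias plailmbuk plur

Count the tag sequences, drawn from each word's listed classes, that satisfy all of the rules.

3

Candidates per position — 1:kleishorn {VERB,NOUN}; 2:kleishorn {VERB,NOUN}; 3:taiskaurp {PREP,VERB}; 4:skoukias {ADV,DET}; 5:sleimor {ADV}; 6:skoukias {ADV,DET}; 7:plailmbuk {NOUN}; 8:plur {PREP}.
There are 32 candidate sequences in total.
The sequences that satisfy every rule: VERB VERB PREP DET ADV DET NOUN PREP; VERB VERB VERB DET ADV DET NOUN PREP; VERB NOUN PREP DET ADV DET NOUN PREP.
Count = 3.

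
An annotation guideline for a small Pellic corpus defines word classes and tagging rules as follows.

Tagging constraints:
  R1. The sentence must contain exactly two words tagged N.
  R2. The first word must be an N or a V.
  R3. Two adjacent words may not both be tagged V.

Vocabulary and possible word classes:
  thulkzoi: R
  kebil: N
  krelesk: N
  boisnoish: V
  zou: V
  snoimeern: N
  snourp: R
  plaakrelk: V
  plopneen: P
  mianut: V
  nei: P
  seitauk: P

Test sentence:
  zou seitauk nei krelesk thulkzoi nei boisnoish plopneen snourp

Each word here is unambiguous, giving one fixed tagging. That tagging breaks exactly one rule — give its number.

Fixed tagging: V P P N R P V P R.
Checking each rule: R1 violated, R2 holds, R3 holds.
Only rule 1 fails.

1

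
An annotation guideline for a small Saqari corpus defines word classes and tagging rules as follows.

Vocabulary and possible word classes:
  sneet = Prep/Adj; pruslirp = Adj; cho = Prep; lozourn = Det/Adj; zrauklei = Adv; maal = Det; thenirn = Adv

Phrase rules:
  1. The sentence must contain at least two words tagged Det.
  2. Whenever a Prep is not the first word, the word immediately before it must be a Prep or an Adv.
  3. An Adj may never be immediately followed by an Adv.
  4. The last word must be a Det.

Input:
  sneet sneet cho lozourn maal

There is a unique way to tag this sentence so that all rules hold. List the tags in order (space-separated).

Candidates per position — 1:sneet {Prep,Adj}; 2:sneet {Prep,Adj}; 3:cho {Prep}; 4:lozourn {Det,Adj}; 5:maal {Det}.
Position 1: tagging it Adj would leave rule 2 unsatisfiable, so it must be Prep.
Position 2: tagging it Adj would leave rule 2 unsatisfiable, so it must be Prep.
Position 4: tagging it Adj would leave rule 1 unsatisfiable, so it must be Det.
The only consistent sequence is: Prep Prep Prep Det Det.
Check: rule 1 holds; rule 2 holds; rule 3 holds; rule 4 holds.

Prep Prep Prep Det Det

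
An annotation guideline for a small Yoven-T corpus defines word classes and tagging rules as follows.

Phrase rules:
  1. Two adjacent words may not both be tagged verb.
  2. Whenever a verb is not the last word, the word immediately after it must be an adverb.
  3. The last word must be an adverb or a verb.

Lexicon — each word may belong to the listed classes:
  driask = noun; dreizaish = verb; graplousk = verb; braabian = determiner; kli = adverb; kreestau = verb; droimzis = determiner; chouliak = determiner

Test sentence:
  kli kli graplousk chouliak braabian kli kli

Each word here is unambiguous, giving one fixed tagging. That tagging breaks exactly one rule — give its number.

2

Fixed tagging: adverb adverb verb determiner determiner adverb adverb.
Applying the rules: R1 ok, R2 fails, R3 ok.
Only rule 2 fails.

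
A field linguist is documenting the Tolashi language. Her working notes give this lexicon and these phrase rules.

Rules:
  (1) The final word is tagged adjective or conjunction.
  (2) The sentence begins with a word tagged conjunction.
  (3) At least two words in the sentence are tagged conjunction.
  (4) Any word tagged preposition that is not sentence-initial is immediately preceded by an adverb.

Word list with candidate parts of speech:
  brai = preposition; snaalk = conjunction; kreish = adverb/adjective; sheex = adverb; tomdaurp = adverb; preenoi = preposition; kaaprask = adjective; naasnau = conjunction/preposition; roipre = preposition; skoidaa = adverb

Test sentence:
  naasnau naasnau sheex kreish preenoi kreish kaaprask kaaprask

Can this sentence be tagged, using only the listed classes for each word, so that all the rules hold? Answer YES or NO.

YES

Candidates per position — 1:naasnau {conjunction,preposition}; 2:naasnau {conjunction,preposition}; 3:sheex {adverb}; 4:kreish {adverb,adjective}; 5:preenoi {preposition}; 6:kreish {adverb,adjective}; 7:kaaprask {adjective}; 8:kaaprask {adjective}.
One satisfying assignment: conjunction conjunction adverb adverb preposition adjective adjective adjective.
Rule-by-rule: rule 1 holds; rule 2 holds; rule 3 holds; rule 4 holds.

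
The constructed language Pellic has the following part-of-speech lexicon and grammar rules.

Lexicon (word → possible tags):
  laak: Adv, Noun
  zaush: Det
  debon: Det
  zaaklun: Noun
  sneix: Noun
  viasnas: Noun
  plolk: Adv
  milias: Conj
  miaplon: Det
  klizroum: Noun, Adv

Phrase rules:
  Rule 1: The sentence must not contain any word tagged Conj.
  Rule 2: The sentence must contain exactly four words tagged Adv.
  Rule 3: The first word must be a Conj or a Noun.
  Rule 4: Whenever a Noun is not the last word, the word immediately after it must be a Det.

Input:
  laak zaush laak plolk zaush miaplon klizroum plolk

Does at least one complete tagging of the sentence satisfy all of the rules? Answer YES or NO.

YES

Candidates per position — 1:laak {Adv,Noun}; 2:zaush {Det}; 3:laak {Adv,Noun}; 4:plolk {Adv}; 5:zaush {Det}; 6:miaplon {Det}; 7:klizroum {Noun,Adv}; 8:plolk {Adv}.
One satisfying assignment: Noun Det Adv Adv Det Det Adv Adv.
Checking: rule 1 ok; rule 2 ok; rule 3 ok; rule 4 ok.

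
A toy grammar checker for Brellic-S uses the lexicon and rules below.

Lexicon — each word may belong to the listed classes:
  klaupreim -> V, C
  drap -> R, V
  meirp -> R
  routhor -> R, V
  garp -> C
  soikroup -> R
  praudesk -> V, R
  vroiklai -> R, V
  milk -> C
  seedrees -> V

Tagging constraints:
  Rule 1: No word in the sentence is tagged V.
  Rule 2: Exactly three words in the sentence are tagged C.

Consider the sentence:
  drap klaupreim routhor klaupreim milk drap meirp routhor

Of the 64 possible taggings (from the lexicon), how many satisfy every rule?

Candidates per position — 1:drap {R,V}; 2:klaupreim {V,C}; 3:routhor {R,V}; 4:klaupreim {V,C}; 5:milk {C}; 6:drap {R,V}; 7:meirp {R}; 8:routhor {R,V}.
There are 64 candidate sequences in total.
The sequences that satisfy every rule: R C R C C R R R.
Count = 1.

1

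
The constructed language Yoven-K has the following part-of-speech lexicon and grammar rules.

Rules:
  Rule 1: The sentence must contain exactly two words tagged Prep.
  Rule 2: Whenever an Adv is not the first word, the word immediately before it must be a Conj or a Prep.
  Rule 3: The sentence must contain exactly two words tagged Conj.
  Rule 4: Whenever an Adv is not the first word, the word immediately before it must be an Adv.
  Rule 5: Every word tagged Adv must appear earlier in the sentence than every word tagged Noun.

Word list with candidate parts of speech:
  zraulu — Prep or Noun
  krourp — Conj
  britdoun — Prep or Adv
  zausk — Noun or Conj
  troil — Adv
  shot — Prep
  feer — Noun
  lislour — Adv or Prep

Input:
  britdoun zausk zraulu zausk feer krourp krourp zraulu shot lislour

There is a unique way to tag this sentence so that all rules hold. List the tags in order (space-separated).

Candidates per position — 1:britdoun {Prep,Adv}; 2:zausk {Noun,Conj}; 3:zraulu {Prep,Noun}; 4:zausk {Noun,Conj}; 5:feer {Noun}; 6:krourp {Conj}; 7:krourp {Conj}; 8:zraulu {Prep,Noun}; 9:shot {Prep}; 10:lislour {Adv,Prep}.
Position 2: tagging it Conj would leave rule 3 unsatisfiable, so it must be Noun.
Position 4: tagging it Conj would leave rule 3 unsatisfiable, so it must be Noun.
Position 10: tagging it Adv would leave rule 4 unsatisfiable, so it must be Prep.
Position 1: tagging it Prep would leave rule 1 unsatisfiable, so it must be Adv.
Position 3: tagging it Prep would leave rule 1 unsatisfiable, so it must be Noun.
Position 8: tagging it Prep would leave rule 1 unsatisfiable, so it must be Noun.
So the tagging must be: Adv Noun Noun Noun Noun Conj Conj Noun Prep Prep.
Rule-by-rule: rule 1 ok; rule 2 ok; rule 3 ok; rule 4 ok; rule 5 ok.

Adv Noun Noun Noun Noun Conj Conj Noun Prep Prep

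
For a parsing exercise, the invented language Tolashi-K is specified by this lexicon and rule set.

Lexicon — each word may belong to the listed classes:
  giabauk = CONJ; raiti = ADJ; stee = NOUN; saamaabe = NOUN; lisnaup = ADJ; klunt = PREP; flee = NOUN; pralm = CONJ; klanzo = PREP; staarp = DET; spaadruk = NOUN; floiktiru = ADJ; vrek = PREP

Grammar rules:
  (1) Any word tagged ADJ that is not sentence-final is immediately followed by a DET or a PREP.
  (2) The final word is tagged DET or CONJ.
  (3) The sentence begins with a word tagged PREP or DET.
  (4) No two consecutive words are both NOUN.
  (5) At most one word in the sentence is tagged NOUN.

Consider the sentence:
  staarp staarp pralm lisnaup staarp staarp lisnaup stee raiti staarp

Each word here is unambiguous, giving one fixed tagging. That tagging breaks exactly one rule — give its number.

1

Fixed tagging: DET DET CONJ ADJ DET DET ADJ NOUN ADJ DET.
Applying the rules: R1 fails, R2 ok, R3 ok, R4 ok, R5 ok.
Only rule 1 fails.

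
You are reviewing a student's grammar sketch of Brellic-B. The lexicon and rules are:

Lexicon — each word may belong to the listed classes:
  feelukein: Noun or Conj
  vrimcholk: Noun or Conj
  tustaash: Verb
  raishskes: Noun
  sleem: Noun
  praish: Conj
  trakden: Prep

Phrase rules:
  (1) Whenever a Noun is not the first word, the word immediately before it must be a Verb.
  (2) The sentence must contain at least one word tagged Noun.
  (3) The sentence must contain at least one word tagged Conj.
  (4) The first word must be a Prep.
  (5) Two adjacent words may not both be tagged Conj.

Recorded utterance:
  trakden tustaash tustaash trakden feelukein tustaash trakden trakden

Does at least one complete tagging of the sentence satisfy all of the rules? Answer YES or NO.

Candidates per position — 1:trakden {Prep}; 2:tustaash {Verb}; 3:tustaash {Verb}; 4:trakden {Prep}; 5:feelukein {Noun,Conj}; 6:tustaash {Verb}; 7:trakden {Prep}; 8:trakden {Prep}.
Every candidate sequence violates at least one rule; no consistent tagging exists.

NO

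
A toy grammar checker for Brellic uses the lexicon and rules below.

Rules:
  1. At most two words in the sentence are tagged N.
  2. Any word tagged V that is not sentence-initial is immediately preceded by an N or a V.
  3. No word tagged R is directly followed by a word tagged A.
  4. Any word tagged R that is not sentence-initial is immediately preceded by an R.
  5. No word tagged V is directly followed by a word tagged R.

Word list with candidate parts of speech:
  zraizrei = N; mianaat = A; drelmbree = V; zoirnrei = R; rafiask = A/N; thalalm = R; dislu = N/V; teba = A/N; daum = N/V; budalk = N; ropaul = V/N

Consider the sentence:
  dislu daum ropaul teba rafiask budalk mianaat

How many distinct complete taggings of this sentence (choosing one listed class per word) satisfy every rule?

6

Candidates per position — 1:dislu {N,V}; 2:daum {N,V}; 3:ropaul {V,N}; 4:teba {A,N}; 5:rafiask {A,N}; 6:budalk {N}; 7:mianaat {A}.
There are 32 candidate sequences in total.
Checking each against the rules leaves 6 sequences.
Count = 6.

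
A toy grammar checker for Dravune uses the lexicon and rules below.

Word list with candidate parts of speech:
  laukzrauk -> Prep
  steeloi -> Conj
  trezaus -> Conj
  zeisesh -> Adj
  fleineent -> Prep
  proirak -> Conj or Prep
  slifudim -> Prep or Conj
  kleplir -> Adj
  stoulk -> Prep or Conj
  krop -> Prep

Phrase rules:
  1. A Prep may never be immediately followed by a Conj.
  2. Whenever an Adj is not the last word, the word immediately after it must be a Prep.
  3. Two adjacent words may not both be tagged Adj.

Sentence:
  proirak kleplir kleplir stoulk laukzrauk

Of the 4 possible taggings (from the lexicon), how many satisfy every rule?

0

Candidates per position — 1:proirak {Conj,Prep}; 2:kleplir {Adj}; 3:kleplir {Adj}; 4:stoulk {Prep,Conj}; 5:laukzrauk {Prep}.
There are 4 candidate sequences in total.
Rule 2 cannot be satisfied by any choice of tags from the lexicon.
So there is no consistent tagging.
Count = 0.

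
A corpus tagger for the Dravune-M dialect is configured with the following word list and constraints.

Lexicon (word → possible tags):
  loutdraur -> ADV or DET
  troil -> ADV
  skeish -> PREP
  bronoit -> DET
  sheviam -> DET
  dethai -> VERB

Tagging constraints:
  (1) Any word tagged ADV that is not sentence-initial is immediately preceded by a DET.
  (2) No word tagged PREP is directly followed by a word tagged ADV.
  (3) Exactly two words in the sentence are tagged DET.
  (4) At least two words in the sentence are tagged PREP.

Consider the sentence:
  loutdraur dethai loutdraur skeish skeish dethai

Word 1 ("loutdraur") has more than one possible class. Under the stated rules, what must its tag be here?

Candidates per position — 1:loutdraur {ADV,DET}; 2:dethai {VERB}; 3:loutdraur {ADV,DET}; 4:skeish {PREP}; 5:skeish {PREP}; 6:dethai {VERB}.
At position 1, choosing ADV makes rule 3 impossible to satisfy; hence DET.
At position 3, choosing ADV makes rule 1 impossible to satisfy; hence DET.
That leaves exactly one tagging: DET VERB DET PREP PREP VERB.
Check: rule 1 ✓; rule 2 ✓; rule 3 ✓; rule 4 ✓.

DET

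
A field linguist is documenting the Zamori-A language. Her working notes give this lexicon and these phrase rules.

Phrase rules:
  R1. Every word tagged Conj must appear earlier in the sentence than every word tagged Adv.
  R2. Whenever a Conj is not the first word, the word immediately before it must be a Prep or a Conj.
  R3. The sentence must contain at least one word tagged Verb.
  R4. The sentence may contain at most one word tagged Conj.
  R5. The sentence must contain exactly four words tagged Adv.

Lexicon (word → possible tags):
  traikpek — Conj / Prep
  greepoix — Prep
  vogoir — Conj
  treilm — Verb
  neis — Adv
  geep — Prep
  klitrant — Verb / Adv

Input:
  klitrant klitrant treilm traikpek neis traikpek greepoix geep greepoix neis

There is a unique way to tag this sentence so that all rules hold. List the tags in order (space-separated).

Adv Adv Verb Prep Adv Prep Prep Prep Prep Adv

Candidates per position — 1:klitrant {Verb,Adv}; 2:klitrant {Verb,Adv}; 3:treilm {Verb}; 4:traikpek {Conj,Prep}; 5:neis {Adv}; 6:traikpek {Conj,Prep}; 7:greepoix {Prep}; 8:geep {Prep}; 9:greepoix {Prep}; 10:neis {Adv}.
Position 1: Verb is ruled out by rule 5; that leaves Adv.
Position 2: Verb is ruled out by rule 5; that leaves Adv.
Position 4: Conj is ruled out by rule 1; that leaves Prep.
Position 6: Conj is ruled out by rule 1; that leaves Prep.
The unique satisfying tagging is: Adv Adv Verb Prep Adv Prep Prep Prep Prep Adv.
Rule-by-rule: rule 1 ✓; rule 2 ✓; rule 3 ✓; rule 4 ✓; rule 5 ✓.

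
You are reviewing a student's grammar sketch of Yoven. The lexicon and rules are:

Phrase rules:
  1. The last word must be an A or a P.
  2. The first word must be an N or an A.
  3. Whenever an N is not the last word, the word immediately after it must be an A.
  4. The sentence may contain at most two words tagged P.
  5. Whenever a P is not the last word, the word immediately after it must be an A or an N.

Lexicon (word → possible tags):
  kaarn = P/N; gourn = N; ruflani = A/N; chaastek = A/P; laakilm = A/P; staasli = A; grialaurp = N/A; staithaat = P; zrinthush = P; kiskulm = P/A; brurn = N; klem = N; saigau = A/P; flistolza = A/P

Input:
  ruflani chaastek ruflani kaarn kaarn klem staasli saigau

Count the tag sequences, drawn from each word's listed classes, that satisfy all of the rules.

Candidates per position — 1:ruflani {A,N}; 2:chaastek {A,P}; 3:ruflani {A,N}; 4:kaarn {P,N}; 5:kaarn {P,N}; 6:klem {N}; 7:staasli {A}; 8:saigau {A,P}.
There are 64 candidate sequences in total.
Every candidate sequence violates at least one rule; no consistent tagging exists.
Count = 0.

0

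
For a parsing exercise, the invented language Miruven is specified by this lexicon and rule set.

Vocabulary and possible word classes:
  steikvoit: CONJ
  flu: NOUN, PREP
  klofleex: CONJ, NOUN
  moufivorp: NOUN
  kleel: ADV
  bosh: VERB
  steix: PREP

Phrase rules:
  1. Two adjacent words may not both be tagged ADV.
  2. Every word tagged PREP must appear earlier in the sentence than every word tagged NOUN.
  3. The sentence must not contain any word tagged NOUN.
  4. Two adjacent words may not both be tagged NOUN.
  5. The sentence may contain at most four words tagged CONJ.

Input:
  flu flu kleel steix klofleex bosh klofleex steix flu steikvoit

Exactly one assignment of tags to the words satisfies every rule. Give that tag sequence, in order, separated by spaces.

Candidates per position — 1:flu {NOUN,PREP}; 2:flu {NOUN,PREP}; 3:kleel {ADV}; 4:steix {PREP}; 5:klofleex {CONJ,NOUN}; 6:bosh {VERB}; 7:klofleex {CONJ,NOUN}; 8:steix {PREP}; 9:flu {NOUN,PREP}; 10:steikvoit {CONJ}.
If word 1 were NOUN, no tagging could satisfy rule 2; so word 1 is PREP.
If word 2 were NOUN, no tagging could satisfy rule 2; so word 2 is PREP.
If word 5 were NOUN, no tagging could satisfy rule 2; so word 5 is CONJ.
If word 7 were NOUN, no tagging could satisfy rule 2; so word 7 is CONJ.
If word 9 were NOUN, no tagging could satisfy rule 3; so word 9 is PREP.
The only consistent sequence is: PREP PREP ADV PREP CONJ VERB CONJ PREP PREP CONJ.
Rule-by-rule: rule 1 satisfied; rule 2 satisfied; rule 3 satisfied; rule 4 satisfied; rule 5 satisfied.

PREP PREP ADV PREP CONJ VERB CONJ PREP PREP CONJ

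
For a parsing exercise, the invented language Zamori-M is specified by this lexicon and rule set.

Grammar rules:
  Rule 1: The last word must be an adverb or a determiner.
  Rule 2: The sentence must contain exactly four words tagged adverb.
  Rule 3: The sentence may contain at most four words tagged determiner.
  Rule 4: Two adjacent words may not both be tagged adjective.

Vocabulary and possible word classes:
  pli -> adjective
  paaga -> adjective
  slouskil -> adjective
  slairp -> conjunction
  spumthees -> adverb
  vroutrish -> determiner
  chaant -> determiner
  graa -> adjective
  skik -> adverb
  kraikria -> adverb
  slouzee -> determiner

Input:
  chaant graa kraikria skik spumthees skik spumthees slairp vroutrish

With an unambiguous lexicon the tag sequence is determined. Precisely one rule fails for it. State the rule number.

Fixed tagging: determiner adjective adverb adverb adverb adverb adverb conjunction determiner.
Rule check: R1 ✓, R2 ✗, R3 ✓, R4 ✓.
Only rule 2 fails.

2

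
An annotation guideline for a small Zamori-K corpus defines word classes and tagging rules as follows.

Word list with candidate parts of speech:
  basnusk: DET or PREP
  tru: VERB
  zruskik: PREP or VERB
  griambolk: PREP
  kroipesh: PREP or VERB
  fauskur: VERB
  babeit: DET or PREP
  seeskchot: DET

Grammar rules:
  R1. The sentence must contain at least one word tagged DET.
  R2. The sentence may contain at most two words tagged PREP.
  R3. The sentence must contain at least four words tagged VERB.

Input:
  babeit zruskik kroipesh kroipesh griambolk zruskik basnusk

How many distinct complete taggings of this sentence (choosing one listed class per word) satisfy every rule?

3

Candidates per position — 1:babeit {DET,PREP}; 2:zruskik {PREP,VERB}; 3:kroipesh {PREP,VERB}; 4:kroipesh {PREP,VERB}; 5:griambolk {PREP}; 6:zruskik {PREP,VERB}; 7:basnusk {DET,PREP}.
There are 64 candidate sequences in total.
The sequences that satisfy every rule: DET VERB VERB VERB PREP VERB DET; DET VERB VERB VERB PREP VERB PREP; PREP VERB VERB VERB PREP VERB DET.
Count = 3.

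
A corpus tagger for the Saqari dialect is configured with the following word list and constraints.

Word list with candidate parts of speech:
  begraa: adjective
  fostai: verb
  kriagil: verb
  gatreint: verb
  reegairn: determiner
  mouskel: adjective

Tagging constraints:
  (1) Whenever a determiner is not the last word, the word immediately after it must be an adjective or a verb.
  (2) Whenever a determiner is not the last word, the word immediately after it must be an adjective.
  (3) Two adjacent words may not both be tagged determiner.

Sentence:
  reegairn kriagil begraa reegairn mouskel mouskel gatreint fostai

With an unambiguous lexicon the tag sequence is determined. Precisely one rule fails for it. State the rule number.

Fixed tagging: determiner verb adjective determiner adjective adjective verb verb.
Rule check: R1 ✓, R2 ✗, R3 ✓.
Only rule 2 fails.

2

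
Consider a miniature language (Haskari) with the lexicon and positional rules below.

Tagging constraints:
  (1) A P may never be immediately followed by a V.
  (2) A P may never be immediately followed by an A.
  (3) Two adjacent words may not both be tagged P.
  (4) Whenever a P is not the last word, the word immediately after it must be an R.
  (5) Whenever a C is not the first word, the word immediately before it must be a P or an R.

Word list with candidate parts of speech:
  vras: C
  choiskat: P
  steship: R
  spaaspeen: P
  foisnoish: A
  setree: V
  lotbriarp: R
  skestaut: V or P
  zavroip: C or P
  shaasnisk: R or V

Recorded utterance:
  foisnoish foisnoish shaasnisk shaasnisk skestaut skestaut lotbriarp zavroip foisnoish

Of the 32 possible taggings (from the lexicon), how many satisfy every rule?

Candidates per position — 1:foisnoish {A}; 2:foisnoish {A}; 3:shaasnisk {R,V}; 4:shaasnisk {R,V}; 5:skestaut {V,P}; 6:skestaut {V,P}; 7:lotbriarp {R}; 8:zavroip {C,P}; 9:foisnoish {A}.
There are 32 candidate sequences in total.
Checking each against the rules leaves 8 sequences.
Count = 8.

8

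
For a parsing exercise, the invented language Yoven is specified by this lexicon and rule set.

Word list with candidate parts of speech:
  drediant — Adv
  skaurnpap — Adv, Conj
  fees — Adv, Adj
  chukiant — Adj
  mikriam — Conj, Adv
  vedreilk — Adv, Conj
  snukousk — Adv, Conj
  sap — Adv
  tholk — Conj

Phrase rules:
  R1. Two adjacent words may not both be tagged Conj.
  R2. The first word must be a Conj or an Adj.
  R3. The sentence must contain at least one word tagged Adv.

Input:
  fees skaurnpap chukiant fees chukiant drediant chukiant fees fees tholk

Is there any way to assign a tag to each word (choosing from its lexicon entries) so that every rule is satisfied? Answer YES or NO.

YES

Candidates per position — 1:fees {Adv,Adj}; 2:skaurnpap {Adv,Conj}; 3:chukiant {Adj}; 4:fees {Adv,Adj}; 5:chukiant {Adj}; 6:drediant {Adv}; 7:chukiant {Adj}; 8:fees {Adv,Adj}; 9:fees {Adv,Adj}; 10:tholk {Conj}.
One satisfying assignment: Adj Conj Adj Adv Adj Adv Adj Adj Adj Conj.
Check: rule 1 satisfied; rule 2 satisfied; rule 3 satisfied.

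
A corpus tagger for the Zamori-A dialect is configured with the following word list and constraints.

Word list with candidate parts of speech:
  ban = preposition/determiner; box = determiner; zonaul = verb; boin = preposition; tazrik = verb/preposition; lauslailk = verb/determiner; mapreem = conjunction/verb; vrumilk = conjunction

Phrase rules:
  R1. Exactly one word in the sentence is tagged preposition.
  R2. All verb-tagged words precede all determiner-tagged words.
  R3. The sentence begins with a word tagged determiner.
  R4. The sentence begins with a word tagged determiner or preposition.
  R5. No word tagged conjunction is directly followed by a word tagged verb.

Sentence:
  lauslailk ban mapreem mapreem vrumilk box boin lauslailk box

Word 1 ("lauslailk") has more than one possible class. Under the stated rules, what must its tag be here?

determiner

Candidates per position — 1:lauslailk {verb,determiner}; 2:ban {preposition,determiner}; 3:mapreem {conjunction,verb}; 4:mapreem {conjunction,verb}; 5:vrumilk {conjunction}; 6:box {determiner}; 7:boin {preposition}; 8:lauslailk {verb,determiner}; 9:box {determiner}.
At position 1, choosing verb makes rule 3 impossible to satisfy; hence determiner.
At position 2, choosing preposition makes rule 1 impossible to satisfy; hence determiner.
At position 3, choosing verb makes rule 2 impossible to satisfy; hence conjunction.
At position 4, choosing verb makes rule 2 impossible to satisfy; hence conjunction.
At position 8, choosing verb makes rule 2 impossible to satisfy; hence determiner.
That leaves exactly one tagging: determiner determiner conjunction conjunction conjunction determiner preposition determiner determiner.
Verifying each rule — rule 1 ✓; rule 2 ✓; rule 3 ✓; rule 4 ✓; rule 5 ✓.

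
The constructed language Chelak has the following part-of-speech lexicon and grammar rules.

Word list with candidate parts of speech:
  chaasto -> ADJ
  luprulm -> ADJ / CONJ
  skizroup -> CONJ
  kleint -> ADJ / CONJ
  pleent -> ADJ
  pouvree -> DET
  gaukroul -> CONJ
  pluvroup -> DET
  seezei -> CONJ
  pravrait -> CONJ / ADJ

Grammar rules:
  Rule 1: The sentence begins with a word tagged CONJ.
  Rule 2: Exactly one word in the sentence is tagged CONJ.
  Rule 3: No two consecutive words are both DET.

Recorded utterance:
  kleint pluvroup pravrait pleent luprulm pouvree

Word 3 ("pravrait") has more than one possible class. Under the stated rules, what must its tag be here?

ADJ

Candidates per position — 1:kleint {ADJ,CONJ}; 2:pluvroup {DET}; 3:pravrait {CONJ,ADJ}; 4:pleent {ADJ}; 5:luprulm {ADJ,CONJ}; 6:pouvree {DET}.
Position 1: ADJ is ruled out by rule 1; that leaves CONJ.
Position 3: CONJ is ruled out by rule 2; that leaves ADJ.
Position 5: CONJ is ruled out by rule 2; that leaves ADJ.
The unique satisfying tagging is: CONJ DET ADJ ADJ ADJ DET.
Verifying each rule — rule 1 ✓; rule 2 ✓; rule 3 ✓.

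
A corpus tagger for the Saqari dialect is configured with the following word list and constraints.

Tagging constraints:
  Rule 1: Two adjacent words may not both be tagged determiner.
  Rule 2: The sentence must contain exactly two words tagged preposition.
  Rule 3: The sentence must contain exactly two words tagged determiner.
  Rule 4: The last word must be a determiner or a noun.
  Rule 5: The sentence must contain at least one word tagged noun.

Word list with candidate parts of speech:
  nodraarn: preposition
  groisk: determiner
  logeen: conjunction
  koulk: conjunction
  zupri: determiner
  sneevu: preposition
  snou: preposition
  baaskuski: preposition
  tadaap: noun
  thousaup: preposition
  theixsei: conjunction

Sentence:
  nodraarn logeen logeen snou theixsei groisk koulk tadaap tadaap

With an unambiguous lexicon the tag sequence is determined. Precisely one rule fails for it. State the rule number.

3

Fixed tagging: preposition conjunction conjunction preposition conjunction determiner conjunction noun noun.
Applying the rules: R1 ok, R2 ok, R3 fails, R4 ok, R5 ok.
Only rule 3 fails.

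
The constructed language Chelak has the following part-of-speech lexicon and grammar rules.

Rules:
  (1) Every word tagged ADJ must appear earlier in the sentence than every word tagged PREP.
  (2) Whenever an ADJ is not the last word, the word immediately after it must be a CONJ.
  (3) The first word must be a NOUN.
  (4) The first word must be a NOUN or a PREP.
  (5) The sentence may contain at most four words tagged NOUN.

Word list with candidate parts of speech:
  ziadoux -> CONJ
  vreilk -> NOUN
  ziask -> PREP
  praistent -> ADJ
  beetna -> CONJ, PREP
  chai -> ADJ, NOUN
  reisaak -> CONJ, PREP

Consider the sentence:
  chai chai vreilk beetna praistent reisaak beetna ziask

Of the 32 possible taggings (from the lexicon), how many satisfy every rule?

Candidates per position — 1:chai {ADJ,NOUN}; 2:chai {ADJ,NOUN}; 3:vreilk {NOUN}; 4:beetna {CONJ,PREP}; 5:praistent {ADJ}; 6:reisaak {CONJ,PREP}; 7:beetna {CONJ,PREP}; 8:ziask {PREP}.
There are 32 candidate sequences in total.
The sequences that satisfy every rule: NOUN NOUN NOUN CONJ ADJ CONJ CONJ PREP; NOUN NOUN NOUN CONJ ADJ CONJ PREP PREP.
Count = 2.

2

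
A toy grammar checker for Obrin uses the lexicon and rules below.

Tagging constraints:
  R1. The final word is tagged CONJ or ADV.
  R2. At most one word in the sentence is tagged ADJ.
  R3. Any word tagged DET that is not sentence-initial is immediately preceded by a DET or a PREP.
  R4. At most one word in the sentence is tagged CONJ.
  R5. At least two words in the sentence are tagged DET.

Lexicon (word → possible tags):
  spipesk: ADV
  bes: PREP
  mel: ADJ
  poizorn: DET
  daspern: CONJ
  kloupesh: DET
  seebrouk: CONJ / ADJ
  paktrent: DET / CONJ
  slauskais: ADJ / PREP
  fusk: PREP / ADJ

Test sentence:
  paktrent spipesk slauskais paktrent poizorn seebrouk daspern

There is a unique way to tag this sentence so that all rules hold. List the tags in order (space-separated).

DET ADV PREP DET DET ADJ CONJ

Candidates per position — 1:paktrent {DET,CONJ}; 2:spipesk {ADV}; 3:slauskais {ADJ,PREP}; 4:paktrent {DET,CONJ}; 5:poizorn {DET}; 6:seebrouk {CONJ,ADJ}; 7:daspern {CONJ}.
If word 1 were CONJ, no tagging could satisfy rule 4; so word 1 is DET.
If word 3 were ADJ, no tagging could satisfy rule 3; so word 3 is PREP.
If word 4 were CONJ, no tagging could satisfy rule 3; so word 4 is DET.
If word 6 were CONJ, no tagging could satisfy rule 4; so word 6 is ADJ.
The only consistent sequence is: DET ADV PREP DET DET ADJ CONJ.
Verifying each rule — rule 1 holds; rule 2 holds; rule 3 holds; rule 4 holds; rule 5 holds.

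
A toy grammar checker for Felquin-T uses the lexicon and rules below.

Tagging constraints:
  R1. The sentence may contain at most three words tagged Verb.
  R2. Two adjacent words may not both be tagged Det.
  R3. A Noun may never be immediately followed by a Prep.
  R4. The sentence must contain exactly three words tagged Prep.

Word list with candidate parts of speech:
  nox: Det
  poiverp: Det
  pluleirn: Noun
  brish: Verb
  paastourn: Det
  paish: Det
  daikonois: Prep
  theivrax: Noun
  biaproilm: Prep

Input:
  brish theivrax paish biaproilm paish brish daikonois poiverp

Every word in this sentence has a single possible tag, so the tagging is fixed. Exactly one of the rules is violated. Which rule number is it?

Fixed tagging: Verb Noun Det Prep Det Verb Prep Det.
Applying the rules: R1 pass, R2 pass, R3 pass, R4 fail.
Only rule 4 fails.

4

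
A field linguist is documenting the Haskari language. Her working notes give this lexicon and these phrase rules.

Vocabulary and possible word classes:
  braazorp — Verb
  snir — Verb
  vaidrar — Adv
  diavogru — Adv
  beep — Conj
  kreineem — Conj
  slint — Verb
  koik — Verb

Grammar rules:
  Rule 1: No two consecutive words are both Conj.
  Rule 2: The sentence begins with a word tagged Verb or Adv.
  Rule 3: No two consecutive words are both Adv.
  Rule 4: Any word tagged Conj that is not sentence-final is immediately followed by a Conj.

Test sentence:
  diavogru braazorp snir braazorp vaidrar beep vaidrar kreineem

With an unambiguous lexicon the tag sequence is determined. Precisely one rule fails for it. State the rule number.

4

Fixed tagging: Adv Verb Verb Verb Adv Conj Adv Conj.
Applying the rules: R1 pass, R2 pass, R3 pass, R4 fail.
Only rule 4 fails.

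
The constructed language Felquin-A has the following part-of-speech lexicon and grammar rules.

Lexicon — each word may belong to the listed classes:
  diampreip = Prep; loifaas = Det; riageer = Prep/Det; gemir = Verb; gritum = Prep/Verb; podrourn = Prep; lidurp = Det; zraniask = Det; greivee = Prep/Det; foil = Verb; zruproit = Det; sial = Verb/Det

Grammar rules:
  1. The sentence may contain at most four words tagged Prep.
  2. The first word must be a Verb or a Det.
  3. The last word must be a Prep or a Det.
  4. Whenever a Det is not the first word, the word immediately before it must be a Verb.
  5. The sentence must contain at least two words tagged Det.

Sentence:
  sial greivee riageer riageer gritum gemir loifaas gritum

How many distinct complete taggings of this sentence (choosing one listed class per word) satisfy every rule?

3

Candidates per position — 1:sial {Verb,Det}; 2:greivee {Prep,Det}; 3:riageer {Prep,Det}; 4:riageer {Prep,Det}; 5:gritum {Prep,Verb}; 6:gemir {Verb}; 7:loifaas {Det}; 8:gritum {Prep,Verb}.
There are 64 candidate sequences in total.
The sequences that satisfy every rule: Verb Det Prep Prep Prep Verb Det Prep; Verb Det Prep Prep Verb Verb Det Prep; Det Prep Prep Prep Verb Verb Det Prep.
Count = 3.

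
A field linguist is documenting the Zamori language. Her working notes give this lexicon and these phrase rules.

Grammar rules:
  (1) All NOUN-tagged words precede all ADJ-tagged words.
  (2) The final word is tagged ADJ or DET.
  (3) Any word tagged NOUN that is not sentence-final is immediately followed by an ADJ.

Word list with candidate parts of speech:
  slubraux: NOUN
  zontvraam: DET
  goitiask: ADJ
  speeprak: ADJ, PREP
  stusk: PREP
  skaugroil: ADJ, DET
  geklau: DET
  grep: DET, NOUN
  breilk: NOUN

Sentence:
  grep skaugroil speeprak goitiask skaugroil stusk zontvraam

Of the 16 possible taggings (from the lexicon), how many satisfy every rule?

Candidates per position — 1:grep {DET,NOUN}; 2:skaugroil {ADJ,DET}; 3:speeprak {ADJ,PREP}; 4:goitiask {ADJ}; 5:skaugroil {ADJ,DET}; 6:stusk {PREP}; 7:zontvraam {DET}.
There are 16 candidate sequences in total.
Checking each against the rules leaves 12 sequences.
Count = 12.

12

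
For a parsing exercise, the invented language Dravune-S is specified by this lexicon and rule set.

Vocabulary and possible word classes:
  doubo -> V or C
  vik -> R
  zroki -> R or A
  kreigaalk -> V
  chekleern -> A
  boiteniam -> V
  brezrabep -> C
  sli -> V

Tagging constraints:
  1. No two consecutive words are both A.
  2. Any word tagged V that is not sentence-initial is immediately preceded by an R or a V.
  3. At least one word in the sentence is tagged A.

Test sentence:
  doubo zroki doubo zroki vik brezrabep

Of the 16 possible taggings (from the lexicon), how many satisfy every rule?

8

Candidates per position — 1:doubo {V,C}; 2:zroki {R,A}; 3:doubo {V,C}; 4:zroki {R,A}; 5:vik {R}; 6:brezrabep {C}.
There are 16 candidate sequences in total.
Checking each against the rules leaves 8 sequences.
Count = 8.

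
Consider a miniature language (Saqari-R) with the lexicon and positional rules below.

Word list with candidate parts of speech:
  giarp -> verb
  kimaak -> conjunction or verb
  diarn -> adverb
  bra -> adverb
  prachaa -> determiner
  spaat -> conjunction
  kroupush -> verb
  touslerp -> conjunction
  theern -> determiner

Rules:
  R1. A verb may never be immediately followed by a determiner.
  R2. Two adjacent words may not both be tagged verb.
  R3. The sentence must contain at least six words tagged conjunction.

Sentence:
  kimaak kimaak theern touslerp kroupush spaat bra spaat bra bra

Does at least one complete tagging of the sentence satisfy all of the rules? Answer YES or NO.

NO

Candidates per position — 1:kimaak {conjunction,verb}; 2:kimaak {conjunction,verb}; 3:theern {determiner}; 4:touslerp {conjunction}; 5:kroupush {verb}; 6:spaat {conjunction}; 7:bra {adverb}; 8:spaat {conjunction}; 9:bra {adverb}; 10:bra {adverb}.
Rule 3 cannot be satisfied by any choice of tags from the lexicon.
So there is no consistent tagging.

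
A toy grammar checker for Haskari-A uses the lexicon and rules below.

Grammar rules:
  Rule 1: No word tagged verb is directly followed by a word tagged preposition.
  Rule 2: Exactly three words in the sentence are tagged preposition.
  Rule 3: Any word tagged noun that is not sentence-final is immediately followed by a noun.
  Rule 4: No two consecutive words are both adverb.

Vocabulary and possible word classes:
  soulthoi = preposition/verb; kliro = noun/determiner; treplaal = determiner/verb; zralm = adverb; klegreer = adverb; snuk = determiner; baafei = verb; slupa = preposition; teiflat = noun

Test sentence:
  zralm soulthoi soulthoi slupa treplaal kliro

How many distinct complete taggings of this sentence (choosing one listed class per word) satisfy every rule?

Candidates per position — 1:zralm {adverb}; 2:soulthoi {preposition,verb}; 3:soulthoi {preposition,verb}; 4:slupa {preposition}; 5:treplaal {determiner,verb}; 6:kliro {noun,determiner}.
There are 16 candidate sequences in total.
The sequences that satisfy every rule: adverb preposition preposition preposition determiner noun; adverb preposition preposition preposition determiner determiner; adverb preposition preposition preposition verb noun; adverb preposition preposition preposition verb determiner.
Count = 4.

4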